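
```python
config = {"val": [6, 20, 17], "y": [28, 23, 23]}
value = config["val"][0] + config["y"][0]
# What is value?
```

Answer: 34

Derivation:
Trace (tracking value):
config = {'val': [6, 20, 17], 'y': [28, 23, 23]}  # -> config = {'val': [6, 20, 17], 'y': [28, 23, 23]}
value = config['val'][0] + config['y'][0]  # -> value = 34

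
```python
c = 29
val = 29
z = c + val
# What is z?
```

Trace (tracking z):
c = 29  # -> c = 29
val = 29  # -> val = 29
z = c + val  # -> z = 58

Answer: 58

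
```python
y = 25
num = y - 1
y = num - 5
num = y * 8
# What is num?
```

Answer: 152

Derivation:
Trace (tracking num):
y = 25  # -> y = 25
num = y - 1  # -> num = 24
y = num - 5  # -> y = 19
num = y * 8  # -> num = 152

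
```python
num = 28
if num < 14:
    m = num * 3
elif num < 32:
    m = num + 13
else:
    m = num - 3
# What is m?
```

Answer: 41

Derivation:
Trace (tracking m):
num = 28  # -> num = 28
if num < 14:  # condition is False
elif num < 32:  # condition is True
    m = num + 13  # -> m = 41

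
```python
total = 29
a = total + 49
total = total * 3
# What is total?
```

Trace (tracking total):
total = 29  # -> total = 29
a = total + 49  # -> a = 78
total = total * 3  # -> total = 87

Answer: 87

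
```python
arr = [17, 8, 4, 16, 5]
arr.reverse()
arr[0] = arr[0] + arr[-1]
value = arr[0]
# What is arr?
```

Trace (tracking arr):
arr = [17, 8, 4, 16, 5]  # -> arr = [17, 8, 4, 16, 5]
arr.reverse()  # -> arr = [5, 16, 4, 8, 17]
arr[0] = arr[0] + arr[-1]  # -> arr = [22, 16, 4, 8, 17]
value = arr[0]  # -> value = 22

Answer: [22, 16, 4, 8, 17]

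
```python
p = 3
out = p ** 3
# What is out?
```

Trace (tracking out):
p = 3  # -> p = 3
out = p ** 3  # -> out = 27

Answer: 27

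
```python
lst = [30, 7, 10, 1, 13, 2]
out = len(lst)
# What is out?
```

Answer: 6

Derivation:
Trace (tracking out):
lst = [30, 7, 10, 1, 13, 2]  # -> lst = [30, 7, 10, 1, 13, 2]
out = len(lst)  # -> out = 6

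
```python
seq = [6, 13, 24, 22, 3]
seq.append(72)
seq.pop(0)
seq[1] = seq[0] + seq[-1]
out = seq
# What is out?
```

Answer: [13, 85, 22, 3, 72]

Derivation:
Trace (tracking out):
seq = [6, 13, 24, 22, 3]  # -> seq = [6, 13, 24, 22, 3]
seq.append(72)  # -> seq = [6, 13, 24, 22, 3, 72]
seq.pop(0)  # -> seq = [13, 24, 22, 3, 72]
seq[1] = seq[0] + seq[-1]  # -> seq = [13, 85, 22, 3, 72]
out = seq  # -> out = [13, 85, 22, 3, 72]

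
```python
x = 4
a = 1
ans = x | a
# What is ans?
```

Answer: 5

Derivation:
Trace (tracking ans):
x = 4  # -> x = 4
a = 1  # -> a = 1
ans = x | a  # -> ans = 5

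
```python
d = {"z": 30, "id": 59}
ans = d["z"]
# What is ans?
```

Answer: 30

Derivation:
Trace (tracking ans):
d = {'z': 30, 'id': 59}  # -> d = {'z': 30, 'id': 59}
ans = d['z']  # -> ans = 30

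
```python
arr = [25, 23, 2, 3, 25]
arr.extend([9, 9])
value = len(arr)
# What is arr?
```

Answer: [25, 23, 2, 3, 25, 9, 9]

Derivation:
Trace (tracking arr):
arr = [25, 23, 2, 3, 25]  # -> arr = [25, 23, 2, 3, 25]
arr.extend([9, 9])  # -> arr = [25, 23, 2, 3, 25, 9, 9]
value = len(arr)  # -> value = 7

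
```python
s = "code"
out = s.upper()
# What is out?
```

Trace (tracking out):
s = 'code'  # -> s = 'code'
out = s.upper()  # -> out = 'CODE'

Answer: 'CODE'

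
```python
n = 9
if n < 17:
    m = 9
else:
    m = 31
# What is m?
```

Answer: 9

Derivation:
Trace (tracking m):
n = 9  # -> n = 9
if n < 17:  # condition is True
    m = 9  # -> m = 9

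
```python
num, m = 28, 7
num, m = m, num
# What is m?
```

Trace (tracking m):
num, m = (28, 7)  # -> num = 28, m = 7
num, m = (m, num)  # -> num = 7, m = 28

Answer: 28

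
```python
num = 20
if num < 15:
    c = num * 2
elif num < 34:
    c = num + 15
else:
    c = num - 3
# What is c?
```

Answer: 35

Derivation:
Trace (tracking c):
num = 20  # -> num = 20
if num < 15:  # condition is False
elif num < 34:  # condition is True
    c = num + 15  # -> c = 35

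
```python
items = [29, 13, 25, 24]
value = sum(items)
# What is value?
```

Answer: 91

Derivation:
Trace (tracking value):
items = [29, 13, 25, 24]  # -> items = [29, 13, 25, 24]
value = sum(items)  # -> value = 91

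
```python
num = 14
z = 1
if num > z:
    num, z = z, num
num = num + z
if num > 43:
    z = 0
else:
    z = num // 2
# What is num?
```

Trace (tracking num):
num = 14  # -> num = 14
z = 1  # -> z = 1
if num > z:  # condition is True
    num, z = (z, num)  # -> num = 1, z = 14
num = num + z  # -> num = 15
if num > 43:  # condition is False
else:
    z = num // 2  # -> z = 7

Answer: 15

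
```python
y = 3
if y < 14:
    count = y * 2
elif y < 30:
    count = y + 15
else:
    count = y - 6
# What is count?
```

Trace (tracking count):
y = 3  # -> y = 3
if y < 14:  # condition is True
    count = y * 2  # -> count = 6

Answer: 6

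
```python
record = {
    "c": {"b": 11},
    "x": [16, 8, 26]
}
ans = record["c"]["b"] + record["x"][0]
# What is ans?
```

Answer: 27

Derivation:
Trace (tracking ans):
record = {'c': {'b': 11}, 'x': [16, 8, 26]}  # -> record = {'c': {'b': 11}, 'x': [16, 8, 26]}
ans = record['c']['b'] + record['x'][0]  # -> ans = 27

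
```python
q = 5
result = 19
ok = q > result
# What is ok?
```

Trace (tracking ok):
q = 5  # -> q = 5
result = 19  # -> result = 19
ok = q > result  # -> ok = False

Answer: False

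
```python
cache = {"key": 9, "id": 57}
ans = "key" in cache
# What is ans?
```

Trace (tracking ans):
cache = {'key': 9, 'id': 57}  # -> cache = {'key': 9, 'id': 57}
ans = 'key' in cache  # -> ans = True

Answer: True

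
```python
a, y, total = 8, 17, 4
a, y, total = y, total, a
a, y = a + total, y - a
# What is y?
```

Trace (tracking y):
a, y, total = (8, 17, 4)  # -> a = 8, y = 17, total = 4
a, y, total = (y, total, a)  # -> a = 17, y = 4, total = 8
a, y = (a + total, y - a)  # -> a = 25, y = -13

Answer: -13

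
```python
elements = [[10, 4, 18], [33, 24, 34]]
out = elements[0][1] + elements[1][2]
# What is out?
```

Answer: 38

Derivation:
Trace (tracking out):
elements = [[10, 4, 18], [33, 24, 34]]  # -> elements = [[10, 4, 18], [33, 24, 34]]
out = elements[0][1] + elements[1][2]  # -> out = 38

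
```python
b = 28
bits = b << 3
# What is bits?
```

Trace (tracking bits):
b = 28  # -> b = 28
bits = b << 3  # -> bits = 224

Answer: 224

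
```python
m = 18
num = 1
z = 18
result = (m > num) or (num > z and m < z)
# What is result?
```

Answer: True

Derivation:
Trace (tracking result):
m = 18  # -> m = 18
num = 1  # -> num = 1
z = 18  # -> z = 18
result = m > num or (num > z and m < z)  # -> result = True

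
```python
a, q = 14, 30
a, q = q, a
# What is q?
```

Answer: 14

Derivation:
Trace (tracking q):
a, q = (14, 30)  # -> a = 14, q = 30
a, q = (q, a)  # -> a = 30, q = 14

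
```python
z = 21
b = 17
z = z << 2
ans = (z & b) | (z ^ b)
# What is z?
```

Answer: 84

Derivation:
Trace (tracking z):
z = 21  # -> z = 21
b = 17  # -> b = 17
z = z << 2  # -> z = 84
ans = z & b | z ^ b  # -> ans = 85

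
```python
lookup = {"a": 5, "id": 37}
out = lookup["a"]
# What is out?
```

Trace (tracking out):
lookup = {'a': 5, 'id': 37}  # -> lookup = {'a': 5, 'id': 37}
out = lookup['a']  # -> out = 5

Answer: 5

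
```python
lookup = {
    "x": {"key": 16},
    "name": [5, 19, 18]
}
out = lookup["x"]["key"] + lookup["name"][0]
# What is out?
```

Answer: 21

Derivation:
Trace (tracking out):
lookup = {'x': {'key': 16}, 'name': [5, 19, 18]}  # -> lookup = {'x': {'key': 16}, 'name': [5, 19, 18]}
out = lookup['x']['key'] + lookup['name'][0]  # -> out = 21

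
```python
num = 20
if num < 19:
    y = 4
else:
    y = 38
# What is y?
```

Trace (tracking y):
num = 20  # -> num = 20
if num < 19:  # condition is False
else:
    y = 38  # -> y = 38

Answer: 38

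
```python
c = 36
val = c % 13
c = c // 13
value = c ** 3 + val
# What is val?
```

Trace (tracking val):
c = 36  # -> c = 36
val = c % 13  # -> val = 10
c = c // 13  # -> c = 2
value = c ** 3 + val  # -> value = 18

Answer: 10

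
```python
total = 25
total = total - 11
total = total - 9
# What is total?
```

Trace (tracking total):
total = 25  # -> total = 25
total = total - 11  # -> total = 14
total = total - 9  # -> total = 5

Answer: 5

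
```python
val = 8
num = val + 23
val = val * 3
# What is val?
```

Trace (tracking val):
val = 8  # -> val = 8
num = val + 23  # -> num = 31
val = val * 3  # -> val = 24

Answer: 24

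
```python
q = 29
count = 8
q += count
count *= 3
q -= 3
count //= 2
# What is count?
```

Answer: 12

Derivation:
Trace (tracking count):
q = 29  # -> q = 29
count = 8  # -> count = 8
q += count  # -> q = 37
count *= 3  # -> count = 24
q -= 3  # -> q = 34
count //= 2  # -> count = 12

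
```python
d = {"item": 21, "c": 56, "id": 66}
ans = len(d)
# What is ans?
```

Answer: 3

Derivation:
Trace (tracking ans):
d = {'item': 21, 'c': 56, 'id': 66}  # -> d = {'item': 21, 'c': 56, 'id': 66}
ans = len(d)  # -> ans = 3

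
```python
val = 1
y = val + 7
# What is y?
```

Trace (tracking y):
val = 1  # -> val = 1
y = val + 7  # -> y = 8

Answer: 8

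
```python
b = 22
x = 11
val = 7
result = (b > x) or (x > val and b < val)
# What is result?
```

Trace (tracking result):
b = 22  # -> b = 22
x = 11  # -> x = 11
val = 7  # -> val = 7
result = b > x or (x > val and b < val)  # -> result = True

Answer: True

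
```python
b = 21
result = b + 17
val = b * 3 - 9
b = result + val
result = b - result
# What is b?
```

Answer: 92

Derivation:
Trace (tracking b):
b = 21  # -> b = 21
result = b + 17  # -> result = 38
val = b * 3 - 9  # -> val = 54
b = result + val  # -> b = 92
result = b - result  # -> result = 54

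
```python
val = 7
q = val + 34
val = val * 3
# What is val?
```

Trace (tracking val):
val = 7  # -> val = 7
q = val + 34  # -> q = 41
val = val * 3  # -> val = 21

Answer: 21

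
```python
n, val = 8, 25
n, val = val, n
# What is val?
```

Answer: 8

Derivation:
Trace (tracking val):
n, val = (8, 25)  # -> n = 8, val = 25
n, val = (val, n)  # -> n = 25, val = 8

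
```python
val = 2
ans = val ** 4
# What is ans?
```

Answer: 16

Derivation:
Trace (tracking ans):
val = 2  # -> val = 2
ans = val ** 4  # -> ans = 16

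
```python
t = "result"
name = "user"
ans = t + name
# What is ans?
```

Answer: 'resultuser'

Derivation:
Trace (tracking ans):
t = 'result'  # -> t = 'result'
name = 'user'  # -> name = 'user'
ans = t + name  # -> ans = 'resultuser'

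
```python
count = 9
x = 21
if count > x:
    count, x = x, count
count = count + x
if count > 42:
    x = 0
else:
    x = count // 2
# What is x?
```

Answer: 15

Derivation:
Trace (tracking x):
count = 9  # -> count = 9
x = 21  # -> x = 21
if count > x:  # condition is False
count = count + x  # -> count = 30
if count > 42:  # condition is False
else:
    x = count // 2  # -> x = 15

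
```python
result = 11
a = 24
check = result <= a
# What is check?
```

Answer: True

Derivation:
Trace (tracking check):
result = 11  # -> result = 11
a = 24  # -> a = 24
check = result <= a  # -> check = True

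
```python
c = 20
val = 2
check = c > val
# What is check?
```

Trace (tracking check):
c = 20  # -> c = 20
val = 2  # -> val = 2
check = c > val  # -> check = True

Answer: True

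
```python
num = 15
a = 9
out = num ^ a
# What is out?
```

Trace (tracking out):
num = 15  # -> num = 15
a = 9  # -> a = 9
out = num ^ a  # -> out = 6

Answer: 6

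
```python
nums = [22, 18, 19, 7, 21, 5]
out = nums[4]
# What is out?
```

Trace (tracking out):
nums = [22, 18, 19, 7, 21, 5]  # -> nums = [22, 18, 19, 7, 21, 5]
out = nums[4]  # -> out = 21

Answer: 21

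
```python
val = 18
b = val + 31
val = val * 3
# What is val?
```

Answer: 54

Derivation:
Trace (tracking val):
val = 18  # -> val = 18
b = val + 31  # -> b = 49
val = val * 3  # -> val = 54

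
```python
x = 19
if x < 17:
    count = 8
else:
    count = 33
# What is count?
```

Answer: 33

Derivation:
Trace (tracking count):
x = 19  # -> x = 19
if x < 17:  # condition is False
else:
    count = 33  # -> count = 33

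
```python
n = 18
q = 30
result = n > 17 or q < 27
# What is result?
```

Trace (tracking result):
n = 18  # -> n = 18
q = 30  # -> q = 30
result = n > 17 or q < 27  # -> result = True

Answer: True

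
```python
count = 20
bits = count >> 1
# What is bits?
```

Answer: 10

Derivation:
Trace (tracking bits):
count = 20  # -> count = 20
bits = count >> 1  # -> bits = 10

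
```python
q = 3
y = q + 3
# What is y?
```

Trace (tracking y):
q = 3  # -> q = 3
y = q + 3  # -> y = 6

Answer: 6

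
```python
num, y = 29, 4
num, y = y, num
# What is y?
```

Trace (tracking y):
num, y = (29, 4)  # -> num = 29, y = 4
num, y = (y, num)  # -> num = 4, y = 29

Answer: 29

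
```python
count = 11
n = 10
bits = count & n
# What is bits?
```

Answer: 10

Derivation:
Trace (tracking bits):
count = 11  # -> count = 11
n = 10  # -> n = 10
bits = count & n  # -> bits = 10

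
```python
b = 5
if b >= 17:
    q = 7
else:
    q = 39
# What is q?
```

Answer: 39

Derivation:
Trace (tracking q):
b = 5  # -> b = 5
if b >= 17:  # condition is False
else:
    q = 39  # -> q = 39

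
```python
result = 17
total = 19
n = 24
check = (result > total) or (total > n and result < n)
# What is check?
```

Trace (tracking check):
result = 17  # -> result = 17
total = 19  # -> total = 19
n = 24  # -> n = 24
check = result > total or (total > n and result < n)  # -> check = False

Answer: False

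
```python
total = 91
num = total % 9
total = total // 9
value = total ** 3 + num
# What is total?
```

Trace (tracking total):
total = 91  # -> total = 91
num = total % 9  # -> num = 1
total = total // 9  # -> total = 10
value = total ** 3 + num  # -> value = 1001

Answer: 10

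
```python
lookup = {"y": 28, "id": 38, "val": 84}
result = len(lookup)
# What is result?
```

Trace (tracking result):
lookup = {'y': 28, 'id': 38, 'val': 84}  # -> lookup = {'y': 28, 'id': 38, 'val': 84}
result = len(lookup)  # -> result = 3

Answer: 3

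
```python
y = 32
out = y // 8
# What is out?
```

Answer: 4

Derivation:
Trace (tracking out):
y = 32  # -> y = 32
out = y // 8  # -> out = 4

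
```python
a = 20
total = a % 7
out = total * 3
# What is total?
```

Answer: 6

Derivation:
Trace (tracking total):
a = 20  # -> a = 20
total = a % 7  # -> total = 6
out = total * 3  # -> out = 18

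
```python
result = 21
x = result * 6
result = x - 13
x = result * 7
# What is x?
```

Answer: 791

Derivation:
Trace (tracking x):
result = 21  # -> result = 21
x = result * 6  # -> x = 126
result = x - 13  # -> result = 113
x = result * 7  # -> x = 791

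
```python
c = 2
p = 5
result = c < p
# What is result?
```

Trace (tracking result):
c = 2  # -> c = 2
p = 5  # -> p = 5
result = c < p  # -> result = True

Answer: True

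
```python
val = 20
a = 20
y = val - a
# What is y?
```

Trace (tracking y):
val = 20  # -> val = 20
a = 20  # -> a = 20
y = val - a  # -> y = 0

Answer: 0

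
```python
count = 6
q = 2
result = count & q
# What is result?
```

Trace (tracking result):
count = 6  # -> count = 6
q = 2  # -> q = 2
result = count & q  # -> result = 2

Answer: 2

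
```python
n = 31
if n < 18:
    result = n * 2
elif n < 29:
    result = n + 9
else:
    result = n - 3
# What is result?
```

Trace (tracking result):
n = 31  # -> n = 31
if n < 18:  # condition is False
elif n < 29:  # condition is False
else:
    result = n - 3  # -> result = 28

Answer: 28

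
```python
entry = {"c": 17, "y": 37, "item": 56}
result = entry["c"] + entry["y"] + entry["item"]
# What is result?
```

Answer: 110

Derivation:
Trace (tracking result):
entry = {'c': 17, 'y': 37, 'item': 56}  # -> entry = {'c': 17, 'y': 37, 'item': 56}
result = entry['c'] + entry['y'] + entry['item']  # -> result = 110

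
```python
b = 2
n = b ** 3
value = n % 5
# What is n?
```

Trace (tracking n):
b = 2  # -> b = 2
n = b ** 3  # -> n = 8
value = n % 5  # -> value = 3

Answer: 8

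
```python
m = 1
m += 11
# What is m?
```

Answer: 12

Derivation:
Trace (tracking m):
m = 1  # -> m = 1
m += 11  # -> m = 12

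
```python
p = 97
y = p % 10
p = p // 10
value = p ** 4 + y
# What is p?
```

Trace (tracking p):
p = 97  # -> p = 97
y = p % 10  # -> y = 7
p = p // 10  # -> p = 9
value = p ** 4 + y  # -> value = 6568

Answer: 9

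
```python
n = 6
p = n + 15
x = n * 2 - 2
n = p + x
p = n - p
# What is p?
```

Answer: 10

Derivation:
Trace (tracking p):
n = 6  # -> n = 6
p = n + 15  # -> p = 21
x = n * 2 - 2  # -> x = 10
n = p + x  # -> n = 31
p = n - p  # -> p = 10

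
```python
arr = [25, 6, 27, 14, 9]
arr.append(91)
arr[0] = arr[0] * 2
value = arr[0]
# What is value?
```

Answer: 50

Derivation:
Trace (tracking value):
arr = [25, 6, 27, 14, 9]  # -> arr = [25, 6, 27, 14, 9]
arr.append(91)  # -> arr = [25, 6, 27, 14, 9, 91]
arr[0] = arr[0] * 2  # -> arr = [50, 6, 27, 14, 9, 91]
value = arr[0]  # -> value = 50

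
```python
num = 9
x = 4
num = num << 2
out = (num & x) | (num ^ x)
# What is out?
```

Trace (tracking out):
num = 9  # -> num = 9
x = 4  # -> x = 4
num = num << 2  # -> num = 36
out = num & x | num ^ x  # -> out = 36

Answer: 36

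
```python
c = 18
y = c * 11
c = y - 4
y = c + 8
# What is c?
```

Trace (tracking c):
c = 18  # -> c = 18
y = c * 11  # -> y = 198
c = y - 4  # -> c = 194
y = c + 8  # -> y = 202

Answer: 194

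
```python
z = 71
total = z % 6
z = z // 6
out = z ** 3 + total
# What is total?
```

Trace (tracking total):
z = 71  # -> z = 71
total = z % 6  # -> total = 5
z = z // 6  # -> z = 11
out = z ** 3 + total  # -> out = 1336

Answer: 5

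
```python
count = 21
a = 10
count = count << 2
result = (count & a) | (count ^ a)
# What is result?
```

Answer: 94

Derivation:
Trace (tracking result):
count = 21  # -> count = 21
a = 10  # -> a = 10
count = count << 2  # -> count = 84
result = count & a | count ^ a  # -> result = 94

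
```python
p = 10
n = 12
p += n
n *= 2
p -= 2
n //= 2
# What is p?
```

Trace (tracking p):
p = 10  # -> p = 10
n = 12  # -> n = 12
p += n  # -> p = 22
n *= 2  # -> n = 24
p -= 2  # -> p = 20
n //= 2  # -> n = 12

Answer: 20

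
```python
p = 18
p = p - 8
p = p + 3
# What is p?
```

Answer: 13

Derivation:
Trace (tracking p):
p = 18  # -> p = 18
p = p - 8  # -> p = 10
p = p + 3  # -> p = 13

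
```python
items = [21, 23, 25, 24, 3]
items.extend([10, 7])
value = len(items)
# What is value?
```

Answer: 7

Derivation:
Trace (tracking value):
items = [21, 23, 25, 24, 3]  # -> items = [21, 23, 25, 24, 3]
items.extend([10, 7])  # -> items = [21, 23, 25, 24, 3, 10, 7]
value = len(items)  # -> value = 7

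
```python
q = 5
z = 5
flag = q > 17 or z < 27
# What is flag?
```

Trace (tracking flag):
q = 5  # -> q = 5
z = 5  # -> z = 5
flag = q > 17 or z < 27  # -> flag = True

Answer: True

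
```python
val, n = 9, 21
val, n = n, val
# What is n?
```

Answer: 9

Derivation:
Trace (tracking n):
val, n = (9, 21)  # -> val = 9, n = 21
val, n = (n, val)  # -> val = 21, n = 9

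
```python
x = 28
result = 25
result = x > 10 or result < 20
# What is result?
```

Trace (tracking result):
x = 28  # -> x = 28
result = 25  # -> result = 25
result = x > 10 or result < 20  # -> result = True

Answer: True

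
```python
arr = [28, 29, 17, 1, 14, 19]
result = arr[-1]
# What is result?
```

Trace (tracking result):
arr = [28, 29, 17, 1, 14, 19]  # -> arr = [28, 29, 17, 1, 14, 19]
result = arr[-1]  # -> result = 19

Answer: 19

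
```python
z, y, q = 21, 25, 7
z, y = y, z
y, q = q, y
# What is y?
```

Answer: 7

Derivation:
Trace (tracking y):
z, y, q = (21, 25, 7)  # -> z = 21, y = 25, q = 7
z, y = (y, z)  # -> z = 25, y = 21
y, q = (q, y)  # -> y = 7, q = 21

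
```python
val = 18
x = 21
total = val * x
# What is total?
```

Answer: 378

Derivation:
Trace (tracking total):
val = 18  # -> val = 18
x = 21  # -> x = 21
total = val * x  # -> total = 378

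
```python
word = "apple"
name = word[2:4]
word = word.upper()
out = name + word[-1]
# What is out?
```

Trace (tracking out):
word = 'apple'  # -> word = 'apple'
name = word[2:4]  # -> name = 'pl'
word = word.upper()  # -> word = 'APPLE'
out = name + word[-1]  # -> out = 'plE'

Answer: 'plE'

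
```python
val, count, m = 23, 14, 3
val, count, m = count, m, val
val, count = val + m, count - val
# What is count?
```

Answer: -11

Derivation:
Trace (tracking count):
val, count, m = (23, 14, 3)  # -> val = 23, count = 14, m = 3
val, count, m = (count, m, val)  # -> val = 14, count = 3, m = 23
val, count = (val + m, count - val)  # -> val = 37, count = -11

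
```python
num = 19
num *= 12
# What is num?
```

Trace (tracking num):
num = 19  # -> num = 19
num *= 12  # -> num = 228

Answer: 228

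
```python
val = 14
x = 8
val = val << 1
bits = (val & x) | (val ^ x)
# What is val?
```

Trace (tracking val):
val = 14  # -> val = 14
x = 8  # -> x = 8
val = val << 1  # -> val = 28
bits = val & x | val ^ x  # -> bits = 28

Answer: 28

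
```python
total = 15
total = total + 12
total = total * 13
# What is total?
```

Answer: 351

Derivation:
Trace (tracking total):
total = 15  # -> total = 15
total = total + 12  # -> total = 27
total = total * 13  # -> total = 351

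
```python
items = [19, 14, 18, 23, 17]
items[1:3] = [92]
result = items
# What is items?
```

Answer: [19, 92, 23, 17]

Derivation:
Trace (tracking items):
items = [19, 14, 18, 23, 17]  # -> items = [19, 14, 18, 23, 17]
items[1:3] = [92]  # -> items = [19, 92, 23, 17]
result = items  # -> result = [19, 92, 23, 17]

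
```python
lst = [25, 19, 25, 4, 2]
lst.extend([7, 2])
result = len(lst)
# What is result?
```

Trace (tracking result):
lst = [25, 19, 25, 4, 2]  # -> lst = [25, 19, 25, 4, 2]
lst.extend([7, 2])  # -> lst = [25, 19, 25, 4, 2, 7, 2]
result = len(lst)  # -> result = 7

Answer: 7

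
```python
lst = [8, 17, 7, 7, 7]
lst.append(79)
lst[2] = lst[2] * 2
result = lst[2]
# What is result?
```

Answer: 14

Derivation:
Trace (tracking result):
lst = [8, 17, 7, 7, 7]  # -> lst = [8, 17, 7, 7, 7]
lst.append(79)  # -> lst = [8, 17, 7, 7, 7, 79]
lst[2] = lst[2] * 2  # -> lst = [8, 17, 14, 7, 7, 79]
result = lst[2]  # -> result = 14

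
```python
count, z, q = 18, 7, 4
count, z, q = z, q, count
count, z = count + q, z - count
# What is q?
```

Trace (tracking q):
count, z, q = (18, 7, 4)  # -> count = 18, z = 7, q = 4
count, z, q = (z, q, count)  # -> count = 7, z = 4, q = 18
count, z = (count + q, z - count)  # -> count = 25, z = -3

Answer: 18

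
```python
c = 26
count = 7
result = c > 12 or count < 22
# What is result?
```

Answer: True

Derivation:
Trace (tracking result):
c = 26  # -> c = 26
count = 7  # -> count = 7
result = c > 12 or count < 22  # -> result = True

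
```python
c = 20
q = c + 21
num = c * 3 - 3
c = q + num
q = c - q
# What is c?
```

Answer: 98

Derivation:
Trace (tracking c):
c = 20  # -> c = 20
q = c + 21  # -> q = 41
num = c * 3 - 3  # -> num = 57
c = q + num  # -> c = 98
q = c - q  # -> q = 57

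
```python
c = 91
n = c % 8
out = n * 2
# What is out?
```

Answer: 6

Derivation:
Trace (tracking out):
c = 91  # -> c = 91
n = c % 8  # -> n = 3
out = n * 2  # -> out = 6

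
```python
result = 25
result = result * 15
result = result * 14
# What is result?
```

Trace (tracking result):
result = 25  # -> result = 25
result = result * 15  # -> result = 375
result = result * 14  # -> result = 5250

Answer: 5250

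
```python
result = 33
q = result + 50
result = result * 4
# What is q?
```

Trace (tracking q):
result = 33  # -> result = 33
q = result + 50  # -> q = 83
result = result * 4  # -> result = 132

Answer: 83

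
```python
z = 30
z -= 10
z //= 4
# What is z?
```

Trace (tracking z):
z = 30  # -> z = 30
z -= 10  # -> z = 20
z //= 4  # -> z = 5

Answer: 5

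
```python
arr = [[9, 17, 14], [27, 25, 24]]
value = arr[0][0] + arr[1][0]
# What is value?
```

Answer: 36

Derivation:
Trace (tracking value):
arr = [[9, 17, 14], [27, 25, 24]]  # -> arr = [[9, 17, 14], [27, 25, 24]]
value = arr[0][0] + arr[1][0]  # -> value = 36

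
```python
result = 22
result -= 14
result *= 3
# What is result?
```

Trace (tracking result):
result = 22  # -> result = 22
result -= 14  # -> result = 8
result *= 3  # -> result = 24

Answer: 24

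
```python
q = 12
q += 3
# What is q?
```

Answer: 15

Derivation:
Trace (tracking q):
q = 12  # -> q = 12
q += 3  # -> q = 15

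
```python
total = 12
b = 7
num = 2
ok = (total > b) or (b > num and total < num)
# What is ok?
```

Answer: True

Derivation:
Trace (tracking ok):
total = 12  # -> total = 12
b = 7  # -> b = 7
num = 2  # -> num = 2
ok = total > b or (b > num and total < num)  # -> ok = True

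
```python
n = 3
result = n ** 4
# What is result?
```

Trace (tracking result):
n = 3  # -> n = 3
result = n ** 4  # -> result = 81

Answer: 81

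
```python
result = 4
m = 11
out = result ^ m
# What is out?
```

Trace (tracking out):
result = 4  # -> result = 4
m = 11  # -> m = 11
out = result ^ m  # -> out = 15

Answer: 15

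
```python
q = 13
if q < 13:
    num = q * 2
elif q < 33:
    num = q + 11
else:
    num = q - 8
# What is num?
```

Answer: 24

Derivation:
Trace (tracking num):
q = 13  # -> q = 13
if q < 13:  # condition is False
elif q < 33:  # condition is True
    num = q + 11  # -> num = 24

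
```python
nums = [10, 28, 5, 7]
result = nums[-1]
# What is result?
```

Trace (tracking result):
nums = [10, 28, 5, 7]  # -> nums = [10, 28, 5, 7]
result = nums[-1]  # -> result = 7

Answer: 7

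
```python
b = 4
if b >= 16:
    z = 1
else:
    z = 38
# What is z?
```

Answer: 38

Derivation:
Trace (tracking z):
b = 4  # -> b = 4
if b >= 16:  # condition is False
else:
    z = 38  # -> z = 38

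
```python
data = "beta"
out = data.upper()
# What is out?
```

Trace (tracking out):
data = 'beta'  # -> data = 'beta'
out = data.upper()  # -> out = 'BETA'

Answer: 'BETA'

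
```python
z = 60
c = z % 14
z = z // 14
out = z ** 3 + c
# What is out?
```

Trace (tracking out):
z = 60  # -> z = 60
c = z % 14  # -> c = 4
z = z // 14  # -> z = 4
out = z ** 3 + c  # -> out = 68

Answer: 68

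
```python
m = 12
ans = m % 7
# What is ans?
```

Trace (tracking ans):
m = 12  # -> m = 12
ans = m % 7  # -> ans = 5

Answer: 5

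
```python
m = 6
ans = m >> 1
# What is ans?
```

Trace (tracking ans):
m = 6  # -> m = 6
ans = m >> 1  # -> ans = 3

Answer: 3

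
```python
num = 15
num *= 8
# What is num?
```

Answer: 120

Derivation:
Trace (tracking num):
num = 15  # -> num = 15
num *= 8  # -> num = 120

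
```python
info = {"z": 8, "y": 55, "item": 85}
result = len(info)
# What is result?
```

Answer: 3

Derivation:
Trace (tracking result):
info = {'z': 8, 'y': 55, 'item': 85}  # -> info = {'z': 8, 'y': 55, 'item': 85}
result = len(info)  # -> result = 3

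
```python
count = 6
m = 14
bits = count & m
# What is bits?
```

Trace (tracking bits):
count = 6  # -> count = 6
m = 14  # -> m = 14
bits = count & m  # -> bits = 6

Answer: 6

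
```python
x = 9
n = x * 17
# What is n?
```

Answer: 153

Derivation:
Trace (tracking n):
x = 9  # -> x = 9
n = x * 17  # -> n = 153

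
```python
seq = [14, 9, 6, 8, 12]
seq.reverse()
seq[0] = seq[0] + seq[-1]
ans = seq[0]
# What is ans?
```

Trace (tracking ans):
seq = [14, 9, 6, 8, 12]  # -> seq = [14, 9, 6, 8, 12]
seq.reverse()  # -> seq = [12, 8, 6, 9, 14]
seq[0] = seq[0] + seq[-1]  # -> seq = [26, 8, 6, 9, 14]
ans = seq[0]  # -> ans = 26

Answer: 26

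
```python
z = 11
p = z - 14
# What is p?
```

Trace (tracking p):
z = 11  # -> z = 11
p = z - 14  # -> p = -3

Answer: -3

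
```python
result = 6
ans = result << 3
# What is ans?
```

Answer: 48

Derivation:
Trace (tracking ans):
result = 6  # -> result = 6
ans = result << 3  # -> ans = 48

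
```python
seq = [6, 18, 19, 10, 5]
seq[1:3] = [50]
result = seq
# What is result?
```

Trace (tracking result):
seq = [6, 18, 19, 10, 5]  # -> seq = [6, 18, 19, 10, 5]
seq[1:3] = [50]  # -> seq = [6, 50, 10, 5]
result = seq  # -> result = [6, 50, 10, 5]

Answer: [6, 50, 10, 5]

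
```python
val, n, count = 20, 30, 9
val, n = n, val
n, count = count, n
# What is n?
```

Answer: 9

Derivation:
Trace (tracking n):
val, n, count = (20, 30, 9)  # -> val = 20, n = 30, count = 9
val, n = (n, val)  # -> val = 30, n = 20
n, count = (count, n)  # -> n = 9, count = 20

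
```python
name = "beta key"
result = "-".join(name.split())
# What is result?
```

Answer: 'beta-key'

Derivation:
Trace (tracking result):
name = 'beta key'  # -> name = 'beta key'
result = '-'.join(name.split())  # -> result = 'beta-key'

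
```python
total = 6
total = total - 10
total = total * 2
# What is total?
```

Trace (tracking total):
total = 6  # -> total = 6
total = total - 10  # -> total = -4
total = total * 2  # -> total = -8

Answer: -8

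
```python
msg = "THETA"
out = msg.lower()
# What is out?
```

Trace (tracking out):
msg = 'THETA'  # -> msg = 'THETA'
out = msg.lower()  # -> out = 'theta'

Answer: 'theta'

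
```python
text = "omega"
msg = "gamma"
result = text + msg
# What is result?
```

Answer: 'omegagamma'

Derivation:
Trace (tracking result):
text = 'omega'  # -> text = 'omega'
msg = 'gamma'  # -> msg = 'gamma'
result = text + msg  # -> result = 'omegagamma'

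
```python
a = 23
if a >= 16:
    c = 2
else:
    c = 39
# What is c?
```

Trace (tracking c):
a = 23  # -> a = 23
if a >= 16:  # condition is True
    c = 2  # -> c = 2

Answer: 2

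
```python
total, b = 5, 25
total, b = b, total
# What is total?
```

Trace (tracking total):
total, b = (5, 25)  # -> total = 5, b = 25
total, b = (b, total)  # -> total = 25, b = 5

Answer: 25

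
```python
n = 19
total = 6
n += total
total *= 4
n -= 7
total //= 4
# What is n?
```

Trace (tracking n):
n = 19  # -> n = 19
total = 6  # -> total = 6
n += total  # -> n = 25
total *= 4  # -> total = 24
n -= 7  # -> n = 18
total //= 4  # -> total = 6

Answer: 18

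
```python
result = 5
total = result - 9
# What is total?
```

Answer: -4

Derivation:
Trace (tracking total):
result = 5  # -> result = 5
total = result - 9  # -> total = -4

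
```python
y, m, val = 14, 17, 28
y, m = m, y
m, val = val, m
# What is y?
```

Trace (tracking y):
y, m, val = (14, 17, 28)  # -> y = 14, m = 17, val = 28
y, m = (m, y)  # -> y = 17, m = 14
m, val = (val, m)  # -> m = 28, val = 14

Answer: 17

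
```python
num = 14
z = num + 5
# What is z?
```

Answer: 19

Derivation:
Trace (tracking z):
num = 14  # -> num = 14
z = num + 5  # -> z = 19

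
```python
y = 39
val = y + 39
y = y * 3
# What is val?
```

Answer: 78

Derivation:
Trace (tracking val):
y = 39  # -> y = 39
val = y + 39  # -> val = 78
y = y * 3  # -> y = 117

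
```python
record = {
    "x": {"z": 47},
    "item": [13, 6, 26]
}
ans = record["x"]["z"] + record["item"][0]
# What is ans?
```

Trace (tracking ans):
record = {'x': {'z': 47}, 'item': [13, 6, 26]}  # -> record = {'x': {'z': 47}, 'item': [13, 6, 26]}
ans = record['x']['z'] + record['item'][0]  # -> ans = 60

Answer: 60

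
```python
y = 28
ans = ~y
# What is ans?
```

Trace (tracking ans):
y = 28  # -> y = 28
ans = ~y  # -> ans = -29

Answer: -29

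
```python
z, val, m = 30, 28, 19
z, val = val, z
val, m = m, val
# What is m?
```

Trace (tracking m):
z, val, m = (30, 28, 19)  # -> z = 30, val = 28, m = 19
z, val = (val, z)  # -> z = 28, val = 30
val, m = (m, val)  # -> val = 19, m = 30

Answer: 30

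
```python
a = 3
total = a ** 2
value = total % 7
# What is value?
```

Trace (tracking value):
a = 3  # -> a = 3
total = a ** 2  # -> total = 9
value = total % 7  # -> value = 2

Answer: 2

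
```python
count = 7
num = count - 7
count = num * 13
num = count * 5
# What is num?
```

Answer: 0

Derivation:
Trace (tracking num):
count = 7  # -> count = 7
num = count - 7  # -> num = 0
count = num * 13  # -> count = 0
num = count * 5  # -> num = 0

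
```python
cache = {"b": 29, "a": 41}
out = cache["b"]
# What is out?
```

Answer: 29

Derivation:
Trace (tracking out):
cache = {'b': 29, 'a': 41}  # -> cache = {'b': 29, 'a': 41}
out = cache['b']  # -> out = 29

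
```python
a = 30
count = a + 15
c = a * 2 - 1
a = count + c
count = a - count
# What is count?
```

Answer: 59

Derivation:
Trace (tracking count):
a = 30  # -> a = 30
count = a + 15  # -> count = 45
c = a * 2 - 1  # -> c = 59
a = count + c  # -> a = 104
count = a - count  # -> count = 59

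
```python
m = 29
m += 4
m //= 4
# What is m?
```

Trace (tracking m):
m = 29  # -> m = 29
m += 4  # -> m = 33
m //= 4  # -> m = 8

Answer: 8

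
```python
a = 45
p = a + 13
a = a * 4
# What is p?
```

Trace (tracking p):
a = 45  # -> a = 45
p = a + 13  # -> p = 58
a = a * 4  # -> a = 180

Answer: 58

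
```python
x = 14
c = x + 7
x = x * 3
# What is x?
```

Trace (tracking x):
x = 14  # -> x = 14
c = x + 7  # -> c = 21
x = x * 3  # -> x = 42

Answer: 42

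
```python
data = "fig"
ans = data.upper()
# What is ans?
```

Trace (tracking ans):
data = 'fig'  # -> data = 'fig'
ans = data.upper()  # -> ans = 'FIG'

Answer: 'FIG'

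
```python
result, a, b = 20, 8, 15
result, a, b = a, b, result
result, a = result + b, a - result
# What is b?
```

Trace (tracking b):
result, a, b = (20, 8, 15)  # -> result = 20, a = 8, b = 15
result, a, b = (a, b, result)  # -> result = 8, a = 15, b = 20
result, a = (result + b, a - result)  # -> result = 28, a = 7

Answer: 20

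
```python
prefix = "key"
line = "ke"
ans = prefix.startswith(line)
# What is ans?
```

Answer: True

Derivation:
Trace (tracking ans):
prefix = 'key'  # -> prefix = 'key'
line = 'ke'  # -> line = 'ke'
ans = prefix.startswith(line)  # -> ans = True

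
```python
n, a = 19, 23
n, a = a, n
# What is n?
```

Answer: 23

Derivation:
Trace (tracking n):
n, a = (19, 23)  # -> n = 19, a = 23
n, a = (a, n)  # -> n = 23, a = 19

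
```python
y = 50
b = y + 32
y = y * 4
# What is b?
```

Answer: 82

Derivation:
Trace (tracking b):
y = 50  # -> y = 50
b = y + 32  # -> b = 82
y = y * 4  # -> y = 200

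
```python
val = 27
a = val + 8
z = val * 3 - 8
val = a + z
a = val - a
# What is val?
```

Answer: 108

Derivation:
Trace (tracking val):
val = 27  # -> val = 27
a = val + 8  # -> a = 35
z = val * 3 - 8  # -> z = 73
val = a + z  # -> val = 108
a = val - a  # -> a = 73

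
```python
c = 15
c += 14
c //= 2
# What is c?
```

Trace (tracking c):
c = 15  # -> c = 15
c += 14  # -> c = 29
c //= 2  # -> c = 14

Answer: 14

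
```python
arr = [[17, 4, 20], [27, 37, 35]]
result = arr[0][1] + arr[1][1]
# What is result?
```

Answer: 41

Derivation:
Trace (tracking result):
arr = [[17, 4, 20], [27, 37, 35]]  # -> arr = [[17, 4, 20], [27, 37, 35]]
result = arr[0][1] + arr[1][1]  # -> result = 41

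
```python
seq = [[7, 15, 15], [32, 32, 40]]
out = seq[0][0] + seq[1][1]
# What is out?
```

Answer: 39

Derivation:
Trace (tracking out):
seq = [[7, 15, 15], [32, 32, 40]]  # -> seq = [[7, 15, 15], [32, 32, 40]]
out = seq[0][0] + seq[1][1]  # -> out = 39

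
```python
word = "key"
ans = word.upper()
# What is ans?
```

Trace (tracking ans):
word = 'key'  # -> word = 'key'
ans = word.upper()  # -> ans = 'KEY'

Answer: 'KEY'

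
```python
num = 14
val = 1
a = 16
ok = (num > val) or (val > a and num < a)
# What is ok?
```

Trace (tracking ok):
num = 14  # -> num = 14
val = 1  # -> val = 1
a = 16  # -> a = 16
ok = num > val or (val > a and num < a)  # -> ok = True

Answer: True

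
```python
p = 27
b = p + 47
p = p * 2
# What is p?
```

Answer: 54

Derivation:
Trace (tracking p):
p = 27  # -> p = 27
b = p + 47  # -> b = 74
p = p * 2  # -> p = 54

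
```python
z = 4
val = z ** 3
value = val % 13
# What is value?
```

Trace (tracking value):
z = 4  # -> z = 4
val = z ** 3  # -> val = 64
value = val % 13  # -> value = 12

Answer: 12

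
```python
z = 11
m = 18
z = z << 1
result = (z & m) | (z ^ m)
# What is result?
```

Trace (tracking result):
z = 11  # -> z = 11
m = 18  # -> m = 18
z = z << 1  # -> z = 22
result = z & m | z ^ m  # -> result = 22

Answer: 22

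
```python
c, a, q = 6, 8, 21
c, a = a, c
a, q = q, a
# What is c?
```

Trace (tracking c):
c, a, q = (6, 8, 21)  # -> c = 6, a = 8, q = 21
c, a = (a, c)  # -> c = 8, a = 6
a, q = (q, a)  # -> a = 21, q = 6

Answer: 8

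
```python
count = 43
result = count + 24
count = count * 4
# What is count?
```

Trace (tracking count):
count = 43  # -> count = 43
result = count + 24  # -> result = 67
count = count * 4  # -> count = 172

Answer: 172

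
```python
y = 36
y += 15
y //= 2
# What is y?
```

Trace (tracking y):
y = 36  # -> y = 36
y += 15  # -> y = 51
y //= 2  # -> y = 25

Answer: 25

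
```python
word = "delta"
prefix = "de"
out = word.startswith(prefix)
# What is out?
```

Answer: True

Derivation:
Trace (tracking out):
word = 'delta'  # -> word = 'delta'
prefix = 'de'  # -> prefix = 'de'
out = word.startswith(prefix)  # -> out = True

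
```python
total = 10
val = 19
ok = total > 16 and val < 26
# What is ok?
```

Answer: False

Derivation:
Trace (tracking ok):
total = 10  # -> total = 10
val = 19  # -> val = 19
ok = total > 16 and val < 26  # -> ok = False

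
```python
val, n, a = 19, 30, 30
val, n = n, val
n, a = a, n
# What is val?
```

Answer: 30

Derivation:
Trace (tracking val):
val, n, a = (19, 30, 30)  # -> val = 19, n = 30, a = 30
val, n = (n, val)  # -> val = 30, n = 19
n, a = (a, n)  # -> n = 30, a = 19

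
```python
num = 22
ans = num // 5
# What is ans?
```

Answer: 4

Derivation:
Trace (tracking ans):
num = 22  # -> num = 22
ans = num // 5  # -> ans = 4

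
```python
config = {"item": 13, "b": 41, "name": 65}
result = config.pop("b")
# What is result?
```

Trace (tracking result):
config = {'item': 13, 'b': 41, 'name': 65}  # -> config = {'item': 13, 'b': 41, 'name': 65}
result = config.pop('b')  # -> result = 41

Answer: 41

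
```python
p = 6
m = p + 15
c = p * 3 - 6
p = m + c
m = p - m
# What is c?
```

Answer: 12

Derivation:
Trace (tracking c):
p = 6  # -> p = 6
m = p + 15  # -> m = 21
c = p * 3 - 6  # -> c = 12
p = m + c  # -> p = 33
m = p - m  # -> m = 12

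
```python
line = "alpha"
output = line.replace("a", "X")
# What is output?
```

Trace (tracking output):
line = 'alpha'  # -> line = 'alpha'
output = line.replace('a', 'X')  # -> output = 'XlphX'

Answer: 'XlphX'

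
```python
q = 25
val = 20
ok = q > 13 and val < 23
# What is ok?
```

Answer: True

Derivation:
Trace (tracking ok):
q = 25  # -> q = 25
val = 20  # -> val = 20
ok = q > 13 and val < 23  # -> ok = True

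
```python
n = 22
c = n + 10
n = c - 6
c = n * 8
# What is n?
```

Answer: 26

Derivation:
Trace (tracking n):
n = 22  # -> n = 22
c = n + 10  # -> c = 32
n = c - 6  # -> n = 26
c = n * 8  # -> c = 208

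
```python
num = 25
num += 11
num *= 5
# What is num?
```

Trace (tracking num):
num = 25  # -> num = 25
num += 11  # -> num = 36
num *= 5  # -> num = 180

Answer: 180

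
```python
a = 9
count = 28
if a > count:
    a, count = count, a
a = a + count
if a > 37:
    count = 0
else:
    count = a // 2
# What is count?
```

Trace (tracking count):
a = 9  # -> a = 9
count = 28  # -> count = 28
if a > count:  # condition is False
a = a + count  # -> a = 37
if a > 37:  # condition is False
else:
    count = a // 2  # -> count = 18

Answer: 18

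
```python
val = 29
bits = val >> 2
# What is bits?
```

Trace (tracking bits):
val = 29  # -> val = 29
bits = val >> 2  # -> bits = 7

Answer: 7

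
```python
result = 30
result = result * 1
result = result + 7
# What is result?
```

Answer: 37

Derivation:
Trace (tracking result):
result = 30  # -> result = 30
result = result * 1  # -> result = 30
result = result + 7  # -> result = 37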